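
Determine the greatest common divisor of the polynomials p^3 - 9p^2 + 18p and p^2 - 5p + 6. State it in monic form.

p - 3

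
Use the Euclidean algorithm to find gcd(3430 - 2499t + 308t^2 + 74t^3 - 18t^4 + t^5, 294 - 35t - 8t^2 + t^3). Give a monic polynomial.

49 - 14t + t^2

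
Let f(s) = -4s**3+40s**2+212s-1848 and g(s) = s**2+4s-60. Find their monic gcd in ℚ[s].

s-6

By polynomial division,
  -4s**3+40s**2+212s-1848 = (-4s+56)(s**2+4s-60) + (-252s+1512)
  s**2+4s-60 = (-(1/252)s-5/126)(-252s+1512) + (0)
Last nonzero remainder: -252s+1512. Dividing through by -252 gives the monic gcd s-6.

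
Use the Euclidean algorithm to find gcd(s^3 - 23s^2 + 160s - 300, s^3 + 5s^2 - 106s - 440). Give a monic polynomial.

s - 10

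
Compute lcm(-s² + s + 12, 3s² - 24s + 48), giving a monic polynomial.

s³ - 5s² - 8s + 48

By polynomial division,
  -s² + s + 12 = (-1/3)(3s² - 24s + 48) + (-7s + 28)
  3s² - 24s + 48 = (-(3/7)s + 12/7)(-7s + 28) + (0)
Last nonzero remainder: -7s + 28. Dividing through by -7 gives the monic gcd s - 4.
Then lcm(f, g) = f·g / gcd(f, g); expanding and making the result monic gives the answer.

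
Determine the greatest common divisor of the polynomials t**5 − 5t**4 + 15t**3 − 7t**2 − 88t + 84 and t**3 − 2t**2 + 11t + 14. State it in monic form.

t**2 − 3t + 14

By polynomial division,
  t**5 − 5t**4 + 15t**3 − 7t**2 − 88t + 84 = (t**2 − 3t − 2)(t**3 − 2t**2 + 11t + 14) + (8t**2 − 24t + 112)
  t**3 − 2t**2 + 11t + 14 = ((1/8)t + 1/8)(8t**2 − 24t + 112) + (0)
Last nonzero remainder: 8t**2 − 24t + 112. Dividing through by 8 gives the monic gcd t**2 − 3t + 14.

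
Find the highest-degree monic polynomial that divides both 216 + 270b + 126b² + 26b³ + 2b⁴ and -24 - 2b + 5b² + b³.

By polynomial division,
  2b⁴ + 26b³ + 126b² + 270b + 216 = (2b + 16)(b³ + 5b² - 2b - 24) + (50b² + 350b + 600)
  b³ + 5b² - 2b - 24 = ((1/50)b - 1/25)(50b² + 350b + 600) + (0)
Last nonzero remainder: 50b² + 350b + 600. Dividing through by 50 gives the monic gcd b² + 7b + 12.

12 + 7b + b²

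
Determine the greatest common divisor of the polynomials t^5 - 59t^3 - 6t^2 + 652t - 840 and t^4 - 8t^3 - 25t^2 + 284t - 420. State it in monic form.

Apply the Euclidean algorithm:
  t^5 - 59t^3 - 6t^2 + 652t - 840 = (t + 8)(t^4 - 8t^3 - 25t^2 + 284t - 420) + (30t^3 - 90t^2 - 1200t + 2520)
  t^4 - 8t^3 - 25t^2 + 284t - 420 = ((1/30)t - 1/6)(30t^3 - 90t^2 - 1200t + 2520) + (0)
Last nonzero remainder: 30t^3 - 90t^2 - 1200t + 2520. Dividing through by 30 gives the monic gcd t^3 - 3t^2 - 40t + 84.

t^3 - 3t^2 - 40t + 84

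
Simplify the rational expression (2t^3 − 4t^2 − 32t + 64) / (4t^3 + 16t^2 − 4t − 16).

Apply the Euclidean algorithm:
  2t^3 − 4t^2 − 32t + 64 = (1/2)(4t^3 + 16t^2 − 4t − 16) + (−12t^2 − 30t + 72)
  4t^3 + 16t^2 − 4t − 16 = (−(1/3)t − 1/2)(−12t^2 − 30t + 72) + (5t + 20)
  −12t^2 − 30t + 72 = (−(12/5)t + 18/5)(5t + 20) + (0)
Last nonzero remainder: 5t + 20. Dividing through by 5 gives the monic gcd t + 4.
Cancel t + 4 from numerator and denominator to get the reduced form.

(t^2 − 6t + 8)/(2t^2 − 2)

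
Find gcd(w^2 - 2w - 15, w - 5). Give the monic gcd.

Repeated division with remainder:
  w^2 - 2w - 15 = (w + 3)(w - 5) + (0)
The last nonzero remainder w - 5 is already monic.

w - 5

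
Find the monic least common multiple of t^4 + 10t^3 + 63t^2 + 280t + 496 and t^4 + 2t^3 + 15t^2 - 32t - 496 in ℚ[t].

t^5 + 6t^4 + 23t^3 + 28t^2 - 624t - 1984

Repeated division with remainder:
  t^4 + 10t^3 + 63t^2 + 280t + 496 = (t^4 + 2t^3 + 15t^2 - 32t - 496) + (8t^3 + 48t^2 + 312t + 992)
  t^4 + 2t^3 + 15t^2 - 32t - 496 = ((1/8)t - 1/2)(8t^3 + 48t^2 + 312t + 992) + (0)
Last nonzero remainder: 8t^3 + 48t^2 + 312t + 992. Dividing through by 8 gives the monic gcd t^3 + 6t^2 + 39t + 124.
Then lcm(f, g) = f·g / gcd(f, g); expanding and making the result monic gives the answer.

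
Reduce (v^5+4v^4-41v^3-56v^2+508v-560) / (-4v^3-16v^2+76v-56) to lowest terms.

Apply the Euclidean algorithm:
  v^5+4v^4-41v^3-56v^2+508v-560 = (-(1/4)v^2+11/2)(-4v^3-16v^2+76v-56) + (18v^2+90v-252)
  -4v^3-16v^2+76v-56 = (-(2/9)v+2/9)(18v^2+90v-252) + (0)
Last nonzero remainder: 18v^2+90v-252. Dividing through by 18 gives the monic gcd v^2+5v-14.
Cancel v^2+5v-14 from numerator and denominator to get the reduced form.

(-v^3+v^2+22v-40)/(4v-4)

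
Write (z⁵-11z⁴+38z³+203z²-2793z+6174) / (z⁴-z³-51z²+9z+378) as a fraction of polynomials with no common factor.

Apply the Euclidean algorithm:
  z⁵-11z⁴+38z³+203z²-2793z+6174 = (z-10)(z⁴-z³-51z²+9z+378) + (79z³-316z²-3081z+9954)
  z⁴-z³-51z²+9z+378 = ((1/79)z+3/79)(79z³-316z²-3081z+9954) + (0)
Last nonzero remainder: 79z³-316z²-3081z+9954. Dividing through by 79 gives the monic gcd z³-4z²-39z+126.
Cancel z³-4z²-39z+126 from numerator and denominator to get the reduced form.

(z²-7z+49)/(z+3)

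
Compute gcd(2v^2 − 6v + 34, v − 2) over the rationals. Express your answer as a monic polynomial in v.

1

Apply the Euclidean algorithm:
  2v^2 − 6v + 34 = (2v − 2)(v − 2) + (30)
  v − 2 = ((1/30)v − 1/15)(30) + (0)
The last nonzero remainder is the constant 30, so the polynomials are coprime and gcd = 1.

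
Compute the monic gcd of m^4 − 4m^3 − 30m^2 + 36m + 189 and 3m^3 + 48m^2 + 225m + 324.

m + 3

By polynomial division,
  m^4 − 4m^3 − 30m^2 + 36m + 189 = ((1/3)m − 20/3)(3m^3 + 48m^2 + 225m + 324) + (215m^2 + 1428m + 2349)
  3m^3 + 48m^2 + 225m + 324 = ((3/215)m + 6036/46225)(215m^2 + 1428m + 2349) + ((266112/46225)m + 798336/46225)
  215m^2 + 1428m + 2349 = ((9938375/266112)m + 1340525/9856)((266112/46225)m + 798336/46225) + (0)
Last nonzero remainder: (266112/46225)m + 798336/46225. Dividing through by 266112/46225 gives the monic gcd m + 3.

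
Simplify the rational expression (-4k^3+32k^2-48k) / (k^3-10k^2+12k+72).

(-4k^2+8k)/(k^2-4k-12)

By polynomial division,
  -4k^3+32k^2-48k = (-4)(k^3-10k^2+12k+72) + (-8k^2+288)
  k^3-10k^2+12k+72 = (-(1/8)k+5/4)(-8k^2+288) + (48k-288)
  -8k^2+288 = (-(1/6)k-1)(48k-288) + (0)
Last nonzero remainder: 48k-288. Dividing through by 48 gives the monic gcd k-6.
Cancel k-6 from numerator and denominator to get the reduced form.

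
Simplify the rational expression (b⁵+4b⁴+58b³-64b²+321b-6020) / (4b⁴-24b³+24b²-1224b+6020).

(b³-2b²+27b-140)/(4b²-48b+140)

Euclidean algorithm in ℚ[b]:
  b⁵+4b⁴+58b³-64b²+321b-6020 = ((1/4)b+5/2)(4b⁴-24b³+24b²-1224b+6020) + (112b³+182b²+1876b-21070)
  4b⁴-24b³+24b²-1224b+6020 = ((1/28)b-61/224)(112b³+182b²+1876b-21070) + ((105/16)b²+(315/8)b+4515/16)
  112b³+182b²+1876b-21070 = ((256/15)b-224/3)((105/16)b²+(315/8)b+4515/16) + (0)
Last nonzero remainder: (105/16)b²+(315/8)b+4515/16. Dividing through by 105/16 gives the monic gcd b²+6b+43.
Cancel b²+6b+43 from numerator and denominator to get the reduced form.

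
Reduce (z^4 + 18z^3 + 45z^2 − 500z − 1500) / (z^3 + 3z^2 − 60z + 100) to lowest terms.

Euclidean algorithm in ℚ[z]:
  z^4 + 18z^3 + 45z^2 − 500z − 1500 = (z + 15)(z^3 + 3z^2 − 60z + 100) + (60z^2 + 300z − 3000)
  z^3 + 3z^2 − 60z + 100 = ((1/60)z − 1/30)(60z^2 + 300z − 3000) + (0)
Last nonzero remainder: 60z^2 + 300z − 3000. Dividing through by 60 gives the monic gcd z^2 + 5z − 50.
Cancel z^2 + 5z − 50 from numerator and denominator to get the reduced form.

(z^2 + 13z + 30)/(z − 2)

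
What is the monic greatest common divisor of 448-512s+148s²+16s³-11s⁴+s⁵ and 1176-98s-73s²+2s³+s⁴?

28-11s+s²

Repeated division with remainder:
  s⁵-11s⁴+16s³+148s²-512s+448 = (s-13)(s⁴+2s³-73s²-98s+1176) + (115s³-703s²-2962s+15736)
  s⁴+2s³-73s²-98s+1176 = ((1/115)s+933/13225)(115s³-703s²-2962s+15736) + ((31104/13225)s²-(342144/13225)s+870912/13225)
  115s³-703s²-2962s+15736 = ((1520875/31104)s+3716225/15552)((31104/13225)s²-(342144/13225)s+870912/13225) + (0)
Last nonzero remainder: (31104/13225)s²-(342144/13225)s+870912/13225. Dividing through by 31104/13225 gives the monic gcd s²-11s+28.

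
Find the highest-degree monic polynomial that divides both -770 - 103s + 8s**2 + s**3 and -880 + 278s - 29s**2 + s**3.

Repeated division with remainder:
  s**3 + 8s**2 - 103s - 770 = (s**3 - 29s**2 + 278s - 880) + (37s**2 - 381s + 110)
  s**3 - 29s**2 + 278s - 880 = ((1/37)s - 692/1369)(37s**2 - 381s + 110) + ((112860/1369)s - 1128600/1369)
  37s**2 - 381s + 110 = ((50653/112860)s - 1369/10260)((112860/1369)s - 1128600/1369) + (0)
Last nonzero remainder: (112860/1369)s - 1128600/1369. Dividing through by 112860/1369 gives the monic gcd s - 10.

-10 + s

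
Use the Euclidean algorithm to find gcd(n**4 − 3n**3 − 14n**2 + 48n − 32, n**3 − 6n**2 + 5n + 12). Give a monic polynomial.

n − 4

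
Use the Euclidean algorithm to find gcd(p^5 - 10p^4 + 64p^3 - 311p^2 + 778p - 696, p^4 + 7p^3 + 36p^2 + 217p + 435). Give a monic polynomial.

By polynomial division,
  p^5 - 10p^4 + 64p^3 - 311p^2 + 778p - 696 = (p - 17)(p^4 + 7p^3 + 36p^2 + 217p + 435) + (147p^3 + 84p^2 + 4032p + 6699)
  p^4 + 7p^3 + 36p^2 + 217p + 435 = ((1/147)p + 15/343)(147p^3 + 84p^2 + 4032p + 6699) + ((240/49)p^2 - (240/49)p + 6960/49)
  147p^3 + 84p^2 + 4032p + 6699 = ((2401/80)p + 3773/80)((240/49)p^2 - (240/49)p + 6960/49) + (0)
Last nonzero remainder: (240/49)p^2 - (240/49)p + 6960/49. Dividing through by 240/49 gives the monic gcd p^2 - p + 29.

p^2 - p + 29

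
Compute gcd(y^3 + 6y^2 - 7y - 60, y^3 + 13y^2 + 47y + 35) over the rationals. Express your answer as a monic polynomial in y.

y + 5

Euclidean algorithm in ℚ[y]:
  y^3 + 6y^2 - 7y - 60 = (y^3 + 13y^2 + 47y + 35) + (-7y^2 - 54y - 95)
  y^3 + 13y^2 + 47y + 35 = (-(1/7)y - 37/49)(-7y^2 - 54y - 95) + (-(360/49)y - 1800/49)
  -7y^2 - 54y - 95 = ((343/360)y + 931/360)(-(360/49)y - 1800/49) + (0)
Last nonzero remainder: -(360/49)y - 1800/49. Dividing through by -360/49 gives the monic gcd y + 5.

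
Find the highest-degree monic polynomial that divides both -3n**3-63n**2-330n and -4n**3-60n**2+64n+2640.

n**2+21n+110

By polynomial division,
  -3n**3-63n**2-330n = (3/4)(-4n**3-60n**2+64n+2640) + (-18n**2-378n-1980)
  -4n**3-60n**2+64n+2640 = ((2/9)n-4/3)(-18n**2-378n-1980) + (0)
Last nonzero remainder: -18n**2-378n-1980. Dividing through by -18 gives the monic gcd n**2+21n+110.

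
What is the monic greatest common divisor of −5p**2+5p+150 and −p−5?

p+5

Repeated division with remainder:
  −5p**2+5p+150 = (5p−30)(−p−5) + (0)
Last nonzero remainder: −p−5. Dividing through by −1 gives the monic gcd p+5.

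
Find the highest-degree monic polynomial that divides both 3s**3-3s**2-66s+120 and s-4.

s-4

Euclidean algorithm in ℚ[s]:
  3s**3-3s**2-66s+120 = (3s**2+9s-30)(s-4) + (0)
The last nonzero remainder s-4 is already monic.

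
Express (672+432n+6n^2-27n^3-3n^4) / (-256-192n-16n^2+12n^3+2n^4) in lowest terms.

Euclidean algorithm in ℚ[n]:
  -3n^4-27n^3+6n^2+432n+672 = (-3/2)(2n^4+12n^3-16n^2-192n-256) + (-9n^3-18n^2+144n+288)
  2n^4+12n^3-16n^2-192n-256 = (-(2/9)n-8/9)(-9n^3-18n^2+144n+288) + (0)
Last nonzero remainder: -9n^3-18n^2+144n+288. Dividing through by -9 gives the monic gcd n^3+2n^2-16n-32.
Cancel n^3+2n^2-16n-32 from numerator and denominator to get the reduced form.

(-21-3n)/(8+2n)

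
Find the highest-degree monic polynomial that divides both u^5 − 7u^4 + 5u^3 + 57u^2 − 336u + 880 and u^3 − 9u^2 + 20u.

u^2 − 9u + 20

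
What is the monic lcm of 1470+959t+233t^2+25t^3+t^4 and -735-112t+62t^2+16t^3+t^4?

Euclidean algorithm in ℚ[t]:
  t^4+25t^3+233t^2+959t+1470 = (t^4+16t^3+62t^2-112t-735) + (9t^3+171t^2+1071t+2205)
  t^4+16t^3+62t^2-112t-735 = ((1/9)t-1/3)(9t^3+171t^2+1071t+2205) + (0)
Last nonzero remainder: 9t^3+171t^2+1071t+2205. Dividing through by 9 gives the monic gcd t^3+19t^2+119t+245.
Then lcm(f, g) = f·g / gcd(f, g); expanding and making the result monic gives the answer.

-4410-1407t+260t^2+158t^3+22t^4+t^5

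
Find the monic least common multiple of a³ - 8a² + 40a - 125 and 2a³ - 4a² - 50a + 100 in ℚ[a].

Apply the Euclidean algorithm:
  a³ - 8a² + 40a - 125 = (1/2)(2a³ - 4a² - 50a + 100) + (-6a² + 65a - 175)
  2a³ - 4a² - 50a + 100 = (-(1/3)a - 53/18)(-6a² + 65a - 175) + ((1495/18)a - 7475/18)
  -6a² + 65a - 175 = (-(108/1495)a + 126/299)((1495/18)a - 7475/18) + (0)
Last nonzero remainder: (1495/18)a - 7475/18. Dividing through by 1495/18 gives the monic gcd a - 5.
Then lcm(f, g) = f·g / gcd(f, g); expanding and making the result monic gives the answer.

a⁵ - 5a⁴ + 6a³ + 75a² - 775a + 1250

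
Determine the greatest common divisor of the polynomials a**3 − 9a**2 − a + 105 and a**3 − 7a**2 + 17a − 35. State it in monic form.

Euclidean algorithm in ℚ[a]:
  a**3 − 9a**2 − a + 105 = (a**3 − 7a**2 + 17a − 35) + (−2a**2 − 18a + 140)
  a**3 − 7a**2 + 17a − 35 = (−(1/2)a + 8)(−2a**2 − 18a + 140) + (231a − 1155)
  −2a**2 − 18a + 140 = (−(2/231)a − 4/33)(231a − 1155) + (0)
Last nonzero remainder: 231a − 1155. Dividing through by 231 gives the monic gcd a − 5.

a − 5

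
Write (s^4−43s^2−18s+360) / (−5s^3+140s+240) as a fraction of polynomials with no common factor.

Apply the Euclidean algorithm:
  s^4−43s^2−18s+360 = (−(1/5)s)(−5s^3+140s+240) + (−15s^2+30s+360)
  −5s^3+140s+240 = ((1/3)s+2/3)(−15s^2+30s+360) + (0)
Last nonzero remainder: −15s^2+30s+360. Dividing through by −15 gives the monic gcd s^2−2s−24.
Cancel s^2−2s−24 from numerator and denominator to get the reduced form.

(−s^2−2s+15)/(5s+10)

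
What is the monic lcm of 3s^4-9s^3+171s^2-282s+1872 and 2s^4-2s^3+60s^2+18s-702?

s^6-3s^5+48s^4-67s^3+111s^2+846s-5616

Apply the Euclidean algorithm:
  3s^4-9s^3+171s^2-282s+1872 = (3/2)(2s^4-2s^3+60s^2+18s-702) + (-6s^3+81s^2-309s+2925)
  2s^4-2s^3+60s^2+18s-702 = (-(1/3)s-25/6)(-6s^3+81s^2-309s+2925) + ((589/2)s^2-(589/2)s+22971/2)
  -6s^3+81s^2-309s+2925 = (-(12/589)s+150/589)((589/2)s^2-(589/2)s+22971/2) + (0)
Last nonzero remainder: (589/2)s^2-(589/2)s+22971/2. Dividing through by 589/2 gives the monic gcd s^2-s+39.
Then lcm(f, g) = f·g / gcd(f, g); expanding and making the result monic gives the answer.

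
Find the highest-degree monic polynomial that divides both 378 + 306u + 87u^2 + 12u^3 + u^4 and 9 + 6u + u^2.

9 + 6u + u^2

Repeated division with remainder:
  u^4 + 12u^3 + 87u^2 + 306u + 378 = (u^2 + 6u + 42)(u^2 + 6u + 9) + (0)
The last nonzero remainder u^2 + 6u + 9 is already monic.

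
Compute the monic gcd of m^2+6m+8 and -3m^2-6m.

m+2

Repeated division with remainder:
  m^2+6m+8 = (-1/3)(-3m^2-6m) + (4m+8)
  -3m^2-6m = (-(3/4)m)(4m+8) + (0)
Last nonzero remainder: 4m+8. Dividing through by 4 gives the monic gcd m+2.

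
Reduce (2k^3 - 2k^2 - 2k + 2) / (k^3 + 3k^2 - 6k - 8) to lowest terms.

By polynomial division,
  2k^3 - 2k^2 - 2k + 2 = (2)(k^3 + 3k^2 - 6k - 8) + (-8k^2 + 10k + 18)
  k^3 + 3k^2 - 6k - 8 = (-(1/8)k - 17/32)(-8k^2 + 10k + 18) + ((25/16)k + 25/16)
  -8k^2 + 10k + 18 = (-(128/25)k + 288/25)((25/16)k + 25/16) + (0)
Last nonzero remainder: (25/16)k + 25/16. Dividing through by 25/16 gives the monic gcd k + 1.
Cancel k + 1 from numerator and denominator to get the reduced form.

(2k^2 - 4k + 2)/(k^2 + 2k - 8)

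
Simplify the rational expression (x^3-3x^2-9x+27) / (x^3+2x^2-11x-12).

(x^2-9)/(x^2+5x+4)

By polynomial division,
  x^3-3x^2-9x+27 = (x^3+2x^2-11x-12) + (-5x^2+2x+39)
  x^3+2x^2-11x-12 = (-(1/5)x-12/25)(-5x^2+2x+39) + (-(56/25)x+168/25)
  -5x^2+2x+39 = ((125/56)x+325/56)(-(56/25)x+168/25) + (0)
Last nonzero remainder: -(56/25)x+168/25. Dividing through by -56/25 gives the monic gcd x-3.
Cancel x-3 from numerator and denominator to get the reduced form.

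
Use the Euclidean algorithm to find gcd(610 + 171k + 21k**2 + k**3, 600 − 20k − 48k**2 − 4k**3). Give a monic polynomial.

10 + k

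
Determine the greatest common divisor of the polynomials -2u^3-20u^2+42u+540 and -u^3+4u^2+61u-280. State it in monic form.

u-5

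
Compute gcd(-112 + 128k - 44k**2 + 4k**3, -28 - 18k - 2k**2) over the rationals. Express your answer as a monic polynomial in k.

1

Apply the Euclidean algorithm:
  4k**3 - 44k**2 + 128k - 112 = (-2k + 40)(-2k**2 - 18k - 28) + (792k + 1008)
  -2k**2 - 18k - 28 = (-(1/396)k - 85/4356)(792k + 1008) + (-1008/121)
  792k + 1008 = (-(1331/14)k - 121)(-1008/121) + (0)
The last nonzero remainder is the constant -1008/121, so the polynomials are coprime and gcd = 1.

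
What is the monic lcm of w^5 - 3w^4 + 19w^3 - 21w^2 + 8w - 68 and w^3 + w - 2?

w^6 - 4w^5 + 22w^4 - 40w^3 + 29w^2 - 76w + 68

Euclidean algorithm in ℚ[w]:
  w^5 - 3w^4 + 19w^3 - 21w^2 + 8w - 68 = (w^2 - 3w + 18)(w^3 + w - 2) + (-16w^2 - 16w - 32)
  w^3 + w - 2 = (-(1/16)w + 1/16)(-16w^2 - 16w - 32) + (0)
Last nonzero remainder: -16w^2 - 16w - 32. Dividing through by -16 gives the monic gcd w^2 + w + 2.
Then lcm(f, g) = f·g / gcd(f, g); expanding and making the result monic gives the answer.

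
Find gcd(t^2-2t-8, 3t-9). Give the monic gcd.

Apply the Euclidean algorithm:
  t^2-2t-8 = ((1/3)t+1/3)(3t-9) + (-5)
  3t-9 = (-(3/5)t+9/5)(-5) + (0)
The last nonzero remainder is the constant -5, so the polynomials are coprime and gcd = 1.

1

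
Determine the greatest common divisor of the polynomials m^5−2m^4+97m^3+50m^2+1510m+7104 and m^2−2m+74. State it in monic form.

m^2−2m+74

Repeated division with remainder:
  m^5−2m^4+97m^3+50m^2+1510m+7104 = (m^3+23m+96)(m^2−2m+74) + (0)
The last nonzero remainder m^2−2m+74 is already monic.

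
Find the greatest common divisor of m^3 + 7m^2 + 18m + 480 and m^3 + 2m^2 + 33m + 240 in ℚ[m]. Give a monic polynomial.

By polynomial division,
  m^3 + 7m^2 + 18m + 480 = (m^3 + 2m^2 + 33m + 240) + (5m^2 − 15m + 240)
  m^3 + 2m^2 + 33m + 240 = ((1/5)m + 1)(5m^2 − 15m + 240) + (0)
Last nonzero remainder: 5m^2 − 15m + 240. Dividing through by 5 gives the monic gcd m^2 − 3m + 48.

m^2 − 3m + 48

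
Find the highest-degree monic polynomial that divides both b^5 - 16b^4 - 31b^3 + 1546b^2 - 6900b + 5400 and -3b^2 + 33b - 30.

Apply the Euclidean algorithm:
  b^5 - 16b^4 - 31b^3 + 1546b^2 - 6900b + 5400 = (-(1/3)b^3 + (5/3)b^2 + 32b - 180)(-3b^2 + 33b - 30) + (0)
Last nonzero remainder: -3b^2 + 33b - 30. Dividing through by -3 gives the monic gcd b^2 - 11b + 10.

b^2 - 11b + 10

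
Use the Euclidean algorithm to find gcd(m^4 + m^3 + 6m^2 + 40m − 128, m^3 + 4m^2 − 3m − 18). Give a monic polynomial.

m − 2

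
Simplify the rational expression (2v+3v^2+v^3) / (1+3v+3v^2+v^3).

Euclidean algorithm in ℚ[v]:
  v^3+3v^2+2v = (v^3+3v^2+3v+1) + (-v-1)
  v^3+3v^2+3v+1 = (-v^2-2v-1)(-v-1) + (0)
Last nonzero remainder: -v-1. Dividing through by -1 gives the monic gcd v+1.
Cancel v+1 from numerator and denominator to get the reduced form.

(2v+v^2)/(1+2v+v^2)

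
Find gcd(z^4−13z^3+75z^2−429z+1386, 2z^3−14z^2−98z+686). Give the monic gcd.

z−7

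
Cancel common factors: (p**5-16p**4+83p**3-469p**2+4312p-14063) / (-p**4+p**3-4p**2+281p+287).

(-p**2+14p-49)/(p+1)

By polynomial division,
  p**5-16p**4+83p**3-469p**2+4312p-14063 = (-p+15)(-p**4+p**3-4p**2+281p+287) + (64p**3-128p**2+384p-18368)
  -p**4+p**3-4p**2+281p+287 = (-(1/64)p-1/64)(64p**3-128p**2+384p-18368) + (0)
Last nonzero remainder: 64p**3-128p**2+384p-18368. Dividing through by 64 gives the monic gcd p**3-2p**2+6p-287.
Cancel p**3-2p**2+6p-287 from numerator and denominator to get the reduced form.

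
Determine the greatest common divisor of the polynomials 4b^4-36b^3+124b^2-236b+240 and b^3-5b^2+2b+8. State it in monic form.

Apply the Euclidean algorithm:
  4b^4-36b^3+124b^2-236b+240 = (4b-16)(b^3-5b^2+2b+8) + (36b^2-236b+368)
  b^3-5b^2+2b+8 = ((1/36)b+7/162)(36b^2-236b+368) + ((160/81)b-640/81)
  36b^2-236b+368 = ((729/40)b-1863/40)((160/81)b-640/81) + (0)
Last nonzero remainder: (160/81)b-640/81. Dividing through by 160/81 gives the monic gcd b-4.

b-4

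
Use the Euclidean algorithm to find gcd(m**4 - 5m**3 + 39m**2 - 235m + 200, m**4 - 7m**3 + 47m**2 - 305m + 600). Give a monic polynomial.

m**3 - 4m**2 + 35m - 200

Euclidean algorithm in ℚ[m]:
  m**4 - 5m**3 + 39m**2 - 235m + 200 = (m**4 - 7m**3 + 47m**2 - 305m + 600) + (2m**3 - 8m**2 + 70m - 400)
  m**4 - 7m**3 + 47m**2 - 305m + 600 = ((1/2)m - 3/2)(2m**3 - 8m**2 + 70m - 400) + (0)
Last nonzero remainder: 2m**3 - 8m**2 + 70m - 400. Dividing through by 2 gives the monic gcd m**3 - 4m**2 + 35m - 200.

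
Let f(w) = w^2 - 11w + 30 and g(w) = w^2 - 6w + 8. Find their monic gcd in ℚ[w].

Repeated division with remainder:
  w^2 - 11w + 30 = (w^2 - 6w + 8) + (-5w + 22)
  w^2 - 6w + 8 = (-(1/5)w + 8/25)(-5w + 22) + (24/25)
  -5w + 22 = (-(125/24)w + 275/12)(24/25) + (0)
The last nonzero remainder is the constant 24/25, so the polynomials are coprime and gcd = 1.

1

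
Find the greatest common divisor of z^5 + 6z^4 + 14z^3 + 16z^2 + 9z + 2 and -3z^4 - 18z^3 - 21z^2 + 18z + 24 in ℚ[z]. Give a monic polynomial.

z^2 + 3z + 2

By polynomial division,
  z^5 + 6z^4 + 14z^3 + 16z^2 + 9z + 2 = (-(1/3)z)(-3z^4 - 18z^3 - 21z^2 + 18z + 24) + (7z^3 + 22z^2 + 17z + 2)
  -3z^4 - 18z^3 - 21z^2 + 18z + 24 = (-(3/7)z - 60/49)(7z^3 + 22z^2 + 17z + 2) + ((648/49)z^2 + (1944/49)z + 1296/49)
  7z^3 + 22z^2 + 17z + 2 = ((343/648)z + 49/648)((648/49)z^2 + (1944/49)z + 1296/49) + (0)
Last nonzero remainder: (648/49)z^2 + (1944/49)z + 1296/49. Dividing through by 648/49 gives the monic gcd z^2 + 3z + 2.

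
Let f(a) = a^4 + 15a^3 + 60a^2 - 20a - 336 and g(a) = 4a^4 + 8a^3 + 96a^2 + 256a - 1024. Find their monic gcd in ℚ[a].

a^2 + 2a - 8

Euclidean algorithm in ℚ[a]:
  a^4 + 15a^3 + 60a^2 - 20a - 336 = (1/4)(4a^4 + 8a^3 + 96a^2 + 256a - 1024) + (13a^3 + 36a^2 - 84a - 80)
  4a^4 + 8a^3 + 96a^2 + 256a - 1024 = ((4/13)a - 40/169)(13a^3 + 36a^2 - 84a - 80) + ((22032/169)a^2 + (44064/169)a - 176256/169)
  13a^3 + 36a^2 - 84a - 80 = ((2197/22032)a + 845/11016)((22032/169)a^2 + (44064/169)a - 176256/169) + (0)
Last nonzero remainder: (22032/169)a^2 + (44064/169)a - 176256/169. Dividing through by 22032/169 gives the monic gcd a^2 + 2a - 8.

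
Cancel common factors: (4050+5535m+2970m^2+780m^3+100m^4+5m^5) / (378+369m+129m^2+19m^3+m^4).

(75+40m+5m^2)/(7+m)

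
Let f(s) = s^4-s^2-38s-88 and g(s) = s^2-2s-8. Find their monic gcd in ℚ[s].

s^2-2s-8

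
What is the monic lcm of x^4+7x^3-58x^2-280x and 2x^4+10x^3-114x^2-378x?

x^6+19x^5+53x^4-787x^3-4926x^2-7560x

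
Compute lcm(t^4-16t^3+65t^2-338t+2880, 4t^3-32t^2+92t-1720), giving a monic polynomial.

t^6-14t^5+76t^4-896t^3+4999t^2-8774t+123840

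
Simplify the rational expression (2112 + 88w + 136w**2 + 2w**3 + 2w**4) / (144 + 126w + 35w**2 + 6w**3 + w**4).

Euclidean algorithm in ℚ[w]:
  2w**4 + 2w**3 + 136w**2 + 88w + 2112 = (2)(w**4 + 6w**3 + 35w**2 + 126w + 144) + (-10w**3 + 66w**2 - 164w + 1824)
  w**4 + 6w**3 + 35w**2 + 126w + 144 = (-(1/10)w - 63/50)(-10w**3 + 66w**2 - 164w + 1824) + ((2544/25)w**2 + (2544/25)w + 61056/25)
  -10w**3 + 66w**2 - 164w + 1824 = (-(125/1272)w + 475/636)((2544/25)w**2 + (2544/25)w + 61056/25) + (0)
Last nonzero remainder: (2544/25)w**2 + (2544/25)w + 61056/25. Dividing through by 2544/25 gives the monic gcd w**2 + w + 24.
Cancel w**2 + w + 24 from numerator and denominator to get the reduced form.

(88 + 2w**2)/(6 + 5w + w**2)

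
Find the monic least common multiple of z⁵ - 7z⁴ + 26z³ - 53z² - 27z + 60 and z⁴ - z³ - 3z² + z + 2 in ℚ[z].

z⁷ - 8z⁶ + 31z⁵ - 65z⁴ - 26z³ + 193z² - 6z - 120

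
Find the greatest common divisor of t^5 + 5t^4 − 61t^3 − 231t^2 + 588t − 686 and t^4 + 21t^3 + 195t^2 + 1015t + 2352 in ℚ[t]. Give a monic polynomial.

Euclidean algorithm in ℚ[t]:
  t^5 + 5t^4 − 61t^3 − 231t^2 + 588t − 686 = (t − 16)(t^4 + 21t^3 + 195t^2 + 1015t + 2352) + (80t^3 + 1874t^2 + 14476t + 36946)
  t^4 + 21t^3 + 195t^2 + 1015t + 2352 = ((1/80)t − 97/3200)(80t^3 + 1874t^2 + 14476t + 36946) + ((113369/1600)t^2 + (793583/800)t + 5555081/1600)
  80t^3 + 1874t^2 + 14476t + 36946 = ((128000/113369)t + 1206400/113369)((113369/1600)t^2 + (793583/800)t + 5555081/1600) + (0)
Last nonzero remainder: (113369/1600)t^2 + (793583/800)t + 5555081/1600. Dividing through by 113369/1600 gives the monic gcd t^2 + 14t + 49.

t^2 + 14t + 49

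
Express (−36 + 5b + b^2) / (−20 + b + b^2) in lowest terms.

(9 + b)/(5 + b)

By polynomial division,
  b^2 + 5b − 36 = (b^2 + b − 20) + (4b − 16)
  b^2 + b − 20 = ((1/4)b + 5/4)(4b − 16) + (0)
Last nonzero remainder: 4b − 16. Dividing through by 4 gives the monic gcd b − 4.
Cancel b − 4 from numerator and denominator to get the reduced form.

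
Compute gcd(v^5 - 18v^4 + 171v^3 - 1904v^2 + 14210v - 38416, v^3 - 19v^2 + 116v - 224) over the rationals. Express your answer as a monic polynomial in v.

Apply the Euclidean algorithm:
  v^5 - 18v^4 + 171v^3 - 1904v^2 + 14210v - 38416 = (v^2 + v + 74)(v^3 - 19v^2 + 116v - 224) + (-390v^2 + 5850v - 21840)
  v^3 - 19v^2 + 116v - 224 = (-(1/390)v + 2/195)(-390v^2 + 5850v - 21840) + (0)
Last nonzero remainder: -390v^2 + 5850v - 21840. Dividing through by -390 gives the monic gcd v^2 - 15v + 56.

v^2 - 15v + 56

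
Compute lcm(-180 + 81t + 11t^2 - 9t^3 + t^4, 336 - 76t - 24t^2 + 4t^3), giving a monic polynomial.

Euclidean algorithm in ℚ[t]:
  t^4 - 9t^3 + 11t^2 + 81t - 180 = ((1/4)t - 3/4)(4t^3 - 24t^2 - 76t + 336) + (12t^2 - 60t + 72)
  4t^3 - 24t^2 - 76t + 336 = ((1/3)t - 1/3)(12t^2 - 60t + 72) + (-120t + 360)
  12t^2 - 60t + 72 = (-(1/10)t + 1/5)(-120t + 360) + (0)
Last nonzero remainder: -120t + 360. Dividing through by -120 gives the monic gcd t - 3.
Then lcm(f, g) = f·g / gcd(f, g); expanding and making the result monic gives the answer.

5040 - 1728t - 731t^2 + 300t^3 + 10t^4 - 12t^5 + t^6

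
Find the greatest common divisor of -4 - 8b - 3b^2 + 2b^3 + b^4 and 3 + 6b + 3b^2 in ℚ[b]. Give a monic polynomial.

1 + 2b + b^2

Euclidean algorithm in ℚ[b]:
  b^4 + 2b^3 - 3b^2 - 8b - 4 = ((1/3)b^2 - 4/3)(3b^2 + 6b + 3) + (0)
Last nonzero remainder: 3b^2 + 6b + 3. Dividing through by 3 gives the monic gcd b^2 + 2b + 1.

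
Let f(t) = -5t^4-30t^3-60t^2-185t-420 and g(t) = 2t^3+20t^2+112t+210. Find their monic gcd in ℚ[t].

t+3

Apply the Euclidean algorithm:
  -5t^4-30t^3-60t^2-185t-420 = (-(5/2)t+10)(2t^3+20t^2+112t+210) + (20t^2-780t-2520)
  2t^3+20t^2+112t+210 = ((1/10)t+49/10)(20t^2-780t-2520) + (4186t+12558)
  20t^2-780t-2520 = ((10/2093)t-60/299)(4186t+12558) + (0)
Last nonzero remainder: 4186t+12558. Dividing through by 4186 gives the monic gcd t+3.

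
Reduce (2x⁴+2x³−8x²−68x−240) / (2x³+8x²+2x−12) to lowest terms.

(x³−2x²+2x−40)/(x²+x−2)

By polynomial division,
  2x⁴+2x³−8x²−68x−240 = (x−3)(2x³+8x²+2x−12) + (14x²−50x−276)
  2x³+8x²+2x−12 = ((1/7)x+53/49)(14x²−50x−276) + ((4680/49)x+14040/49)
  14x²−50x−276 = ((343/2340)x−1127/1170)((4680/49)x+14040/49) + (0)
Last nonzero remainder: (4680/49)x+14040/49. Dividing through by 4680/49 gives the monic gcd x+3.
Cancel x+3 from numerator and denominator to get the reduced form.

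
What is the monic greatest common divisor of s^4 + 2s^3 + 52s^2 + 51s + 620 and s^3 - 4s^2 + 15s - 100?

Repeated division with remainder:
  s^4 + 2s^3 + 52s^2 + 51s + 620 = (s + 6)(s^3 - 4s^2 + 15s - 100) + (61s^2 + 61s + 1220)
  s^3 - 4s^2 + 15s - 100 = ((1/61)s - 5/61)(61s^2 + 61s + 1220) + (0)
Last nonzero remainder: 61s^2 + 61s + 1220. Dividing through by 61 gives the monic gcd s^2 + s + 20.

s^2 + s + 20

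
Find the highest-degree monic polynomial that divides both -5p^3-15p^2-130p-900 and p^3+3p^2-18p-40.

Apply the Euclidean algorithm:
  -5p^3-15p^2-130p-900 = (-5)(p^3+3p^2-18p-40) + (-220p-1100)
  p^3+3p^2-18p-40 = (-(1/220)p^2+(1/110)p+2/55)(-220p-1100) + (0)
Last nonzero remainder: -220p-1100. Dividing through by -220 gives the monic gcd p+5.

p+5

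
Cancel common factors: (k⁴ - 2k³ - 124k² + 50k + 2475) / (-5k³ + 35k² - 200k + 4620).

By polynomial division,
  k⁴ - 2k³ - 124k² + 50k + 2475 = (-(1/5)k - 1)(-5k³ + 35k² - 200k + 4620) + (-129k² + 774k + 7095)
  -5k³ + 35k² - 200k + 4620 = ((5/129)k - 5/129)(-129k² + 774k + 7095) + (-445k + 4895)
  -129k² + 774k + 7095 = ((129/445)k + 129/89)(-445k + 4895) + (0)
Last nonzero remainder: -445k + 4895. Dividing through by -445 gives the monic gcd k - 11.
Cancel k - 11 from numerator and denominator to get the reduced form.

(-k³ - 9k² + 25k + 225)/(5k² + 20k + 420)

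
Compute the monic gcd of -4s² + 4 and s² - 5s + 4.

Repeated division with remainder:
  -4s² + 4 = (-4)(s² - 5s + 4) + (-20s + 20)
  s² - 5s + 4 = (-(1/20)s + 1/5)(-20s + 20) + (0)
Last nonzero remainder: -20s + 20. Dividing through by -20 gives the monic gcd s - 1.

s - 1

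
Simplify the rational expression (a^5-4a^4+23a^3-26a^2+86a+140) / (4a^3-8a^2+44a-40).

Euclidean algorithm in ℚ[a]:
  a^5-4a^4+23a^3-26a^2+86a+140 = ((1/4)a^2-(1/2)a+2)(4a^3-8a^2+44a-40) + (22a^2-22a+220)
  4a^3-8a^2+44a-40 = ((2/11)a-2/11)(22a^2-22a+220) + (0)
Last nonzero remainder: 22a^2-22a+220. Dividing through by 22 gives the monic gcd a^2-a+10.
Cancel a^2-a+10 from numerator and denominator to get the reduced form.

(a^3-3a^2+10a+14)/(4a-4)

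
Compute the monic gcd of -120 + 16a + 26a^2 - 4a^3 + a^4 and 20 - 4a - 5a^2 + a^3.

Euclidean algorithm in ℚ[a]:
  a^4 - 4a^3 + 26a^2 + 16a - 120 = (a + 1)(a^3 - 5a^2 - 4a + 20) + (35a^2 - 140)
  a^3 - 5a^2 - 4a + 20 = ((1/35)a - 1/7)(35a^2 - 140) + (0)
Last nonzero remainder: 35a^2 - 140. Dividing through by 35 gives the monic gcd a^2 - 4.

-4 + a^2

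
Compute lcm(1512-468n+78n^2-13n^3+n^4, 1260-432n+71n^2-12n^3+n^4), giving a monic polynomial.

-7560+3852n-858n^2+143n^3-18n^4+n^5

Euclidean algorithm in ℚ[n]:
  n^4-13n^3+78n^2-468n+1512 = (n^4-12n^3+71n^2-432n+1260) + (-n^3+7n^2-36n+252)
  n^4-12n^3+71n^2-432n+1260 = (-n+5)(-n^3+7n^2-36n+252) + (0)
Last nonzero remainder: -n^3+7n^2-36n+252. Dividing through by -1 gives the monic gcd n^3-7n^2+36n-252.
Then lcm(f, g) = f·g / gcd(f, g); expanding and making the result monic gives the answer.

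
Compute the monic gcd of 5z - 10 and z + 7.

Euclidean algorithm in ℚ[z]:
  5z - 10 = (5)(z + 7) + (-45)
  z + 7 = (-(1/45)z - 7/45)(-45) + (0)
The last nonzero remainder is the constant -45, so the polynomials are coprime and gcd = 1.

1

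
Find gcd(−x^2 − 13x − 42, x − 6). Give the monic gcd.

Repeated division with remainder:
  −x^2 − 13x − 42 = (−x − 19)(x − 6) + (−156)
  x − 6 = (−(1/156)x + 1/26)(−156) + (0)
The last nonzero remainder is the constant −156, so the polynomials are coprime and gcd = 1.

1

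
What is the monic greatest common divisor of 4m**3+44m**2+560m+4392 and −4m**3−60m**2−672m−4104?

Repeated division with remainder:
  4m**3+44m**2+560m+4392 = (−1)(−4m**3−60m**2−672m−4104) + (−16m**2−112m+288)
  −4m**3−60m**2−672m−4104 = ((1/4)m+2)(−16m**2−112m+288) + (−520m−4680)
  −16m**2−112m+288 = ((2/65)m−4/65)(−520m−4680) + (0)
Last nonzero remainder: −520m−4680. Dividing through by −520 gives the monic gcd m+9.

m+9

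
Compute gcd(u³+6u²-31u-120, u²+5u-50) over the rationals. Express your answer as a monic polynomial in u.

u-5

Repeated division with remainder:
  u³+6u²-31u-120 = (u+1)(u²+5u-50) + (14u-70)
  u²+5u-50 = ((1/14)u+5/7)(14u-70) + (0)
Last nonzero remainder: 14u-70. Dividing through by 14 gives the monic gcd u-5.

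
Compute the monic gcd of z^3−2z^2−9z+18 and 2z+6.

z+3

Apply the Euclidean algorithm:
  z^3−2z^2−9z+18 = ((1/2)z^2−(5/2)z+3)(2z+6) + (0)
Last nonzero remainder: 2z+6. Dividing through by 2 gives the monic gcd z+3.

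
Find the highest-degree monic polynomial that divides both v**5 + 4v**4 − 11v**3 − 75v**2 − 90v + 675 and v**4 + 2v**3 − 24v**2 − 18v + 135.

v**3 − v**2 − 21v + 45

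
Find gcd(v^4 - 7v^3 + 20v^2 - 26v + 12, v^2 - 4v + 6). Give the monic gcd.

By polynomial division,
  v^4 - 7v^3 + 20v^2 - 26v + 12 = (v^2 - 3v + 2)(v^2 - 4v + 6) + (0)
The last nonzero remainder v^2 - 4v + 6 is already monic.

v^2 - 4v + 6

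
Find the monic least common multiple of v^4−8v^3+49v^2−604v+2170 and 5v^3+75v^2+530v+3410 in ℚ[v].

Euclidean algorithm in ℚ[v]:
  v^4−8v^3+49v^2−604v+2170 = ((1/5)v−23/5)(5v^3+75v^2+530v+3410) + (288v^2+1152v+17856)
  5v^3+75v^2+530v+3410 = ((5/288)v+55/288)(288v^2+1152v+17856) + (0)
Last nonzero remainder: 288v^2+1152v+17856. Dividing through by 288 gives the monic gcd v^2+4v+62.
Then lcm(f, g) = f·g / gcd(f, g); expanding and making the result monic gives the answer.

v^5+3v^4−39v^3−65v^2−4474v+23870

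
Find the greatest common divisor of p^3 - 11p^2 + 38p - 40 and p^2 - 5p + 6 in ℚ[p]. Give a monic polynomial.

p - 2

Apply the Euclidean algorithm:
  p^3 - 11p^2 + 38p - 40 = (p - 6)(p^2 - 5p + 6) + (2p - 4)
  p^2 - 5p + 6 = ((1/2)p - 3/2)(2p - 4) + (0)
Last nonzero remainder: 2p - 4. Dividing through by 2 gives the monic gcd p - 2.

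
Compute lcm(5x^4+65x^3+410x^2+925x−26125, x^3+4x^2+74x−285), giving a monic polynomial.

Repeated division with remainder:
  5x^4+65x^3+410x^2+925x−26125 = (5x+45)(x^3+4x^2+74x−285) + (−140x^2−980x−13300)
  x^3+4x^2+74x−285 = (−(1/140)x+3/140)(−140x^2−980x−13300) + (0)
Last nonzero remainder: −140x^2−980x−13300. Dividing through by −140 gives the monic gcd x^2+7x+95.
Then lcm(f, g) = f·g / gcd(f, g); expanding and making the result monic gives the answer.

x^5+10x^4+43x^3−61x^2−5780x+15675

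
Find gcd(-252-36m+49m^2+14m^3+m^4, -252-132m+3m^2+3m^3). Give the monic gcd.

6+m

Repeated division with remainder:
  m^4+14m^3+49m^2-36m-252 = ((1/3)m+13/3)(3m^3+3m^2-132m-252) + (80m^2+620m+840)
  3m^3+3m^2-132m-252 = ((3/80)m-81/320)(80m^2+620m+840) + (-(105/16)m-315/8)
  80m^2+620m+840 = (-(256/21)m-64/3)(-(105/16)m-315/8) + (0)
Last nonzero remainder: -(105/16)m-315/8. Dividing through by -105/16 gives the monic gcd m+6.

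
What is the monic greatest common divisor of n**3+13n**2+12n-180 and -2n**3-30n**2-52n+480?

By polynomial division,
  n**3+13n**2+12n-180 = (-1/2)(-2n**3-30n**2-52n+480) + (-2n**2-14n+60)
  -2n**3-30n**2-52n+480 = (n+8)(-2n**2-14n+60) + (0)
Last nonzero remainder: -2n**2-14n+60. Dividing through by -2 gives the monic gcd n**2+7n-30.

n**2+7n-30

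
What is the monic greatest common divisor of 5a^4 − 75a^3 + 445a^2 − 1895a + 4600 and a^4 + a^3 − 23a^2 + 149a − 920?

Apply the Euclidean algorithm:
  5a^4 − 75a^3 + 445a^2 − 1895a + 4600 = (5)(a^4 + a^3 − 23a^2 + 149a − 920) + (−80a^3 + 560a^2 − 2640a + 9200)
  a^4 + a^3 − 23a^2 + 149a − 920 = (−(1/80)a − 1/10)(−80a^3 + 560a^2 − 2640a + 9200) + (0)
Last nonzero remainder: −80a^3 + 560a^2 − 2640a + 9200. Dividing through by −80 gives the monic gcd a^3 − 7a^2 + 33a − 115.

a^3 − 7a^2 + 33a − 115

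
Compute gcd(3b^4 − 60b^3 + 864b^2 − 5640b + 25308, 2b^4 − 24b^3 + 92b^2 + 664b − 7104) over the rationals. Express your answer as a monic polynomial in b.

By polynomial division,
  3b^4 − 60b^3 + 864b^2 − 5640b + 25308 = (3/2)(2b^4 − 24b^3 + 92b^2 + 664b − 7104) + (−24b^3 + 726b^2 − 6636b + 35964)
  2b^4 − 24b^3 + 92b^2 + 664b − 7104 = (−(1/12)b − 73/48)(−24b^3 + 726b^2 − 6636b + 35964) + ((5145/8)b^2 − (25725/4)b + 190365/4)
  −24b^3 + 726b^2 − 6636b + 35964 = (−(64/1715)b + 1296/1715)((5145/8)b^2 − (25725/4)b + 190365/4) + (0)
Last nonzero remainder: (5145/8)b^2 − (25725/4)b + 190365/4. Dividing through by 5145/8 gives the monic gcd b^2 − 10b + 74.

b^2 − 10b + 74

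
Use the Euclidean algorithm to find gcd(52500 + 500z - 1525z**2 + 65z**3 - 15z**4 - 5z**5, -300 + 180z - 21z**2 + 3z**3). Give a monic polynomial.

50 - 5z + z**2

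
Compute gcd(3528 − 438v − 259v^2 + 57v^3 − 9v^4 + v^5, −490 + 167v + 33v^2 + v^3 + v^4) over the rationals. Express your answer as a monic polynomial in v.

Repeated division with remainder:
  v^5 − 9v^4 + 57v^3 − 259v^2 − 438v + 3528 = (v − 10)(v^4 + v^3 + 33v^2 + 167v − 490) + (34v^3 − 96v^2 + 1722v − 1372)
  v^4 + v^3 + 33v^2 + 167v − 490 = ((1/34)v + 65/578)(34v^3 − 96v^2 + 1722v − 1372) + (−(1980/289)v^2 + (3960/289)v − 97020/289)
  34v^3 − 96v^2 + 1722v − 1372 = (−(4913/990)v + 2023/495)(−(1980/289)v^2 + (3960/289)v − 97020/289) + (0)
Last nonzero remainder: −(1980/289)v^2 + (3960/289)v − 97020/289. Dividing through by −1980/289 gives the monic gcd v^2 − 2v + 49.

49 − 2v + v^2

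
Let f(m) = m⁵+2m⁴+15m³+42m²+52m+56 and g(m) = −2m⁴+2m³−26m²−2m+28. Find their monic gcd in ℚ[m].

m²−m+14

Apply the Euclidean algorithm:
  m⁵+2m⁴+15m³+42m²+52m+56 = (−(1/2)m−3/2)(−2m⁴+2m³−26m²−2m+28) + (5m³+2m²+63m+98)
  −2m⁴+2m³−26m²−2m+28 = (−(2/5)m+14/25)(5m³+2m²+63m+98) + (−(48/25)m²+(48/25)m−672/25)
  5m³+2m²+63m+98 = (−(125/48)m−175/48)(−(48/25)m²+(48/25)m−672/25) + (0)
Last nonzero remainder: −(48/25)m²+(48/25)m−672/25. Dividing through by −48/25 gives the monic gcd m²−m+14.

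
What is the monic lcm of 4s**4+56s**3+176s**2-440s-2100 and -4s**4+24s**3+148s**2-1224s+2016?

Euclidean algorithm in ℚ[s]:
  4s**4+56s**3+176s**2-440s-2100 = (-1)(-4s**4+24s**3+148s**2-1224s+2016) + (80s**3+324s**2-1664s-84)
  -4s**4+24s**3+148s**2-1224s+2016 = (-(1/20)s+201/400)(80s**3+324s**2-1664s-84) + (-(9801/100)s**2-(9801/25)s+205821/100)
  80s**3+324s**2-1664s-84 = (-(8000/9801)s-400/9801)(-(9801/100)s**2-(9801/25)s+205821/100) + (0)
Last nonzero remainder: -(9801/100)s**2-(9801/25)s+205821/100. Dividing through by -9801/100 gives the monic gcd s**2+4s-21.
Then lcm(f, g) = f·g / gcd(f, g); expanding and making the result monic gives the answer.

s**6+4s**5-72s**4-214s**3+1631s**2+2610s-12600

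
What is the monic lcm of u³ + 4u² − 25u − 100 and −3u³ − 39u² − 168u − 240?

Euclidean algorithm in ℚ[u]:
  u³ + 4u² − 25u − 100 = (−1/3)(−3u³ − 39u² − 168u − 240) + (−9u² − 81u − 180)
  −3u³ − 39u² − 168u − 240 = ((1/3)u + 4/3)(−9u² − 81u − 180) + (0)
Last nonzero remainder: −9u² − 81u − 180. Dividing through by −9 gives the monic gcd u² + 9u + 20.
Then lcm(f, g) = f·g / gcd(f, g); expanding and making the result monic gives the answer.

u⁴ + 8u³ − 9u² − 200u − 400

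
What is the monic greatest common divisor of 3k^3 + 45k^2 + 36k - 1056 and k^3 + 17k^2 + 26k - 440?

k^2 + 7k - 44

By polynomial division,
  3k^3 + 45k^2 + 36k - 1056 = (3)(k^3 + 17k^2 + 26k - 440) + (-6k^2 - 42k + 264)
  k^3 + 17k^2 + 26k - 440 = (-(1/6)k - 5/3)(-6k^2 - 42k + 264) + (0)
Last nonzero remainder: -6k^2 - 42k + 264. Dividing through by -6 gives the monic gcd k^2 + 7k - 44.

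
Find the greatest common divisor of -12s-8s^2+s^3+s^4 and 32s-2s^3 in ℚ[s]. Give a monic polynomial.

s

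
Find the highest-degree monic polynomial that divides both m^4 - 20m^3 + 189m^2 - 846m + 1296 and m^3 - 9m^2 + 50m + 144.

Apply the Euclidean algorithm:
  m^4 - 20m^3 + 189m^2 - 846m + 1296 = (m - 11)(m^3 - 9m^2 + 50m + 144) + (40m^2 - 440m + 2880)
  m^3 - 9m^2 + 50m + 144 = ((1/40)m + 1/20)(40m^2 - 440m + 2880) + (0)
Last nonzero remainder: 40m^2 - 440m + 2880. Dividing through by 40 gives the monic gcd m^2 - 11m + 72.

m^2 - 11m + 72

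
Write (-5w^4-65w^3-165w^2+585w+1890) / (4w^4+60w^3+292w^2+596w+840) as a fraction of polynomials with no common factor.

Euclidean algorithm in ℚ[w]:
  -5w^4-65w^3-165w^2+585w+1890 = (-5/4)(4w^4+60w^3+292w^2+596w+840) + (10w^3+200w^2+1330w+2940)
  4w^4+60w^3+292w^2+596w+840 = ((2/5)w-2)(10w^3+200w^2+1330w+2940) + (160w^2+2080w+6720)
  10w^3+200w^2+1330w+2940 = ((1/16)w+7/16)(160w^2+2080w+6720) + (0)
Last nonzero remainder: 160w^2+2080w+6720. Dividing through by 160 gives the monic gcd w^2+13w+42.
Cancel w^2+13w+42 from numerator and denominator to get the reduced form.

(-5w^2+45)/(4w^2+8w+20)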